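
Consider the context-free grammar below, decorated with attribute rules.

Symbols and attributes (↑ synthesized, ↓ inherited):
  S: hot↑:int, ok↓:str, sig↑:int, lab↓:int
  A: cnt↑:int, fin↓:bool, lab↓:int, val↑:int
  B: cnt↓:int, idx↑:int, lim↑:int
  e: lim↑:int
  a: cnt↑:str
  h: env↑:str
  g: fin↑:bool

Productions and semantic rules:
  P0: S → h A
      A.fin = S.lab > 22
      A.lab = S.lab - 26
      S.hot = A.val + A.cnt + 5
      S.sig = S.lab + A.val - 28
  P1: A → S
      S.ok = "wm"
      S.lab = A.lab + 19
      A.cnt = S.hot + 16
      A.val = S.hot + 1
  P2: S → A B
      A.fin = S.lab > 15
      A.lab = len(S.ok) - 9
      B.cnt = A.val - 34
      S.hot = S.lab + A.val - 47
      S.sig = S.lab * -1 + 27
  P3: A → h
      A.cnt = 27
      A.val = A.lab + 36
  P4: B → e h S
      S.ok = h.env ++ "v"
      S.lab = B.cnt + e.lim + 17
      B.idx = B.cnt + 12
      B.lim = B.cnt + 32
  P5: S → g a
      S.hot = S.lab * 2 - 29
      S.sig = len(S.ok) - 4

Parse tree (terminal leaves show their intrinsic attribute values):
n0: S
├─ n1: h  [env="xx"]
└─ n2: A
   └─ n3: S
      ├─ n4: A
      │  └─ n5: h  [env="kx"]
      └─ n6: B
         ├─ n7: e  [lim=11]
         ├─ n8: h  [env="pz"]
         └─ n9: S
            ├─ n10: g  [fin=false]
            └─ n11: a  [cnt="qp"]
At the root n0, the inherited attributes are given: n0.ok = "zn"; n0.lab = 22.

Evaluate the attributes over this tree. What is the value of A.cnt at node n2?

13

1. n0.ok = "zn"  [given at root]
2. n0.lab = 22  [given at root]
3. n1.env = "xx"  [terminal]
4. n2.fin = false  [S.lab > 22]
5. n2.lab = -4  [S.lab - 26]
6. n3.ok = "wm"  ["wm"]
7. n3.lab = 15  [A.lab + 19]
8. n4.fin = false  [S.lab > 15]
9. n4.lab = -7  [len(S.ok) - 9]
10. n5.env = "kx"  [terminal]
11. n4.cnt = 27  [27]
12. n4.val = 29  [A.lab + 36]
13. n6.cnt = -5  [A.val - 34]
14. n7.lim = 11  [terminal]
15. n8.env = "pz"  [terminal]
16. n9.ok = "pzv"  [h.env ++ "v"]
17. n9.lab = 23  [B.cnt + e.lim + 17]
18. n10.fin = false  [terminal]
19. n11.cnt = "qp"  [terminal]
20. n9.hot = 17  [S.lab * 2 - 29]
21. n9.sig = -1  [len(S.ok) - 4]
22. n6.idx = 7  [B.cnt + 12]
23. n6.lim = 27  [B.cnt + 32]
24. n3.hot = -3  [S.lab + A.val - 47]
25. n3.sig = 12  [S.lab * -1 + 27]
26. n2.cnt = 13  [S.hot + 16]
27. n2.val = -2  [S.hot + 1]
28. n0.hot = 16  [A.val + A.cnt + 5]
29. n0.sig = -8  [S.lab + A.val - 28]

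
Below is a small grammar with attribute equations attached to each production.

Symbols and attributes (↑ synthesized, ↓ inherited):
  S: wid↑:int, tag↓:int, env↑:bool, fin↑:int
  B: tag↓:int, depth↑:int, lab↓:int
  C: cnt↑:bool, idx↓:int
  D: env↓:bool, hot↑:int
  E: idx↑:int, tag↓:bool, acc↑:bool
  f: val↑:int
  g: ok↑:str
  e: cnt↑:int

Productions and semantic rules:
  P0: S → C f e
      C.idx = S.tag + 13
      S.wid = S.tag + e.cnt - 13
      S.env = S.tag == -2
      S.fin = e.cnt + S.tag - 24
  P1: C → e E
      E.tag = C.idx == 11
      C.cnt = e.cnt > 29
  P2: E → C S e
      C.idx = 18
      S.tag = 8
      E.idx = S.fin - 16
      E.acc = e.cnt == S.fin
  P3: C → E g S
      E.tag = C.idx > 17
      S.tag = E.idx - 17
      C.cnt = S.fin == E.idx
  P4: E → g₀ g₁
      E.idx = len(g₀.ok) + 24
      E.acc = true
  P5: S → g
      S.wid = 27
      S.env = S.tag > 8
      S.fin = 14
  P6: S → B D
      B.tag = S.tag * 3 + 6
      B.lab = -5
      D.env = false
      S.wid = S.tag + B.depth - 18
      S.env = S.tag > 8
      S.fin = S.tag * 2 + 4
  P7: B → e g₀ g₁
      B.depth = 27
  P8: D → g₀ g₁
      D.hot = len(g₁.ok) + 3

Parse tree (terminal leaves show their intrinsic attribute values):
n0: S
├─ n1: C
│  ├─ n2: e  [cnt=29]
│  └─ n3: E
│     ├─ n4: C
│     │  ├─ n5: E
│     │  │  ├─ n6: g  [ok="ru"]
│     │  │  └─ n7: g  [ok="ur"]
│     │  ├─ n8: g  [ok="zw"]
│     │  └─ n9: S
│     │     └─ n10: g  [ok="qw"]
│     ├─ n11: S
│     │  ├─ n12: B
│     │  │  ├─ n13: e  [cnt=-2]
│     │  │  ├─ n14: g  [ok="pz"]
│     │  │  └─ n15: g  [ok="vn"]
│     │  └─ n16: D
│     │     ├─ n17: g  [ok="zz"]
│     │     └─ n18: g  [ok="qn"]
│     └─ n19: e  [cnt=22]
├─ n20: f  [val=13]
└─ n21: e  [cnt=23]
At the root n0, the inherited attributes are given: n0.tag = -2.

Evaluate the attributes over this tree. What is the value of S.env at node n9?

1. n0.tag = -2  [given at root]
2. n1.idx = 11  [S.tag + 13]
3. n2.cnt = 29  [terminal]
4. n3.tag = true  [C.idx == 11]
5. n4.idx = 18  [18]
6. n5.tag = true  [C.idx > 17]
7. n6.ok = "ru"  [terminal]
8. n7.ok = "ur"  [terminal]
9. n5.idx = 26  [len(g₀.ok) + 24]
10. n5.acc = true  [true]
11. n8.ok = "zw"  [terminal]
12. n9.tag = 9  [E.idx - 17]
13. n10.ok = "qw"  [terminal]
14. n9.wid = 27  [27]
15. n9.env = true  [S.tag > 8]
16. n9.fin = 14  [14]
17. n4.cnt = false  [S.fin == E.idx]
18. n11.tag = 8  [8]
19. n12.tag = 30  [S.tag * 3 + 6]
20. n12.lab = -5  [-5]
21. n13.cnt = -2  [terminal]
22. n14.ok = "pz"  [terminal]
23. n15.ok = "vn"  [terminal]
24. n12.depth = 27  [27]
25. n16.env = false  [false]
26. n17.ok = "zz"  [terminal]
27. n18.ok = "qn"  [terminal]
28. n16.hot = 5  [len(g₁.ok) + 3]
29. n11.wid = 17  [S.tag + B.depth - 18]
30. n11.env = false  [S.tag > 8]
31. n11.fin = 20  [S.tag * 2 + 4]
32. n19.cnt = 22  [terminal]
33. n3.idx = 4  [S.fin - 16]
34. n3.acc = false  [e.cnt == S.fin]
35. n1.cnt = false  [e.cnt > 29]
36. n20.val = 13  [terminal]
37. n21.cnt = 23  [terminal]
38. n0.wid = 8  [S.tag + e.cnt - 13]
39. n0.env = true  [S.tag == -2]
40. n0.fin = -3  [e.cnt + S.tag - 24]

true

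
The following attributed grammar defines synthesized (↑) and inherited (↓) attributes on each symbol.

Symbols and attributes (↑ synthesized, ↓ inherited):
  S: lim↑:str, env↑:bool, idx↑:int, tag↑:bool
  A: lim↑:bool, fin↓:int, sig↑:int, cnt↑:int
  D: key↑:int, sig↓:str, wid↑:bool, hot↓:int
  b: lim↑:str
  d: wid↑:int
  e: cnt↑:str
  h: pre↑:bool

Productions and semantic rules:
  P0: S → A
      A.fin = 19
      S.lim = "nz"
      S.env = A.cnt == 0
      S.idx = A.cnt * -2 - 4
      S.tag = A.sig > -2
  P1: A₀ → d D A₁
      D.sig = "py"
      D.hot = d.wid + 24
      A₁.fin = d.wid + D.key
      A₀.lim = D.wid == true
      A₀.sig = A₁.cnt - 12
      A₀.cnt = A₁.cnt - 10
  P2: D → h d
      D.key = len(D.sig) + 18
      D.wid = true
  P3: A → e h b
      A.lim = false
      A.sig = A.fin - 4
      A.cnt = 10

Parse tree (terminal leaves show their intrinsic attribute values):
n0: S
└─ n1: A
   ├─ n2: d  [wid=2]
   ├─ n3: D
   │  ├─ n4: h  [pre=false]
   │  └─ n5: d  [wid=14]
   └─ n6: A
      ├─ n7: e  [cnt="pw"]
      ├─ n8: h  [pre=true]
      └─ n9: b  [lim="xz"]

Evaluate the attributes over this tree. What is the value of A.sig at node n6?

18

1. n1.fin = 19  [19]
2. n2.wid = 2  [terminal]
3. n3.sig = "py"  ["py"]
4. n3.hot = 26  [d.wid + 24]
5. n4.pre = false  [terminal]
6. n5.wid = 14  [terminal]
7. n3.key = 20  [len(D.sig) + 18]
8. n3.wid = true  [true]
9. n6.fin = 22  [d.wid + D.key]
10. n7.cnt = "pw"  [terminal]
11. n8.pre = true  [terminal]
12. n9.lim = "xz"  [terminal]
13. n6.lim = false  [false]
14. n6.sig = 18  [A.fin - 4]
15. n6.cnt = 10  [10]
16. n1.lim = true  [D.wid == true]
17. n1.sig = -2  [A₁.cnt - 12]
18. n1.cnt = 0  [A₁.cnt - 10]
19. n0.lim = "nz"  ["nz"]
20. n0.env = true  [A.cnt == 0]
21. n0.idx = -4  [A.cnt * -2 - 4]
22. n0.tag = false  [A.sig > -2]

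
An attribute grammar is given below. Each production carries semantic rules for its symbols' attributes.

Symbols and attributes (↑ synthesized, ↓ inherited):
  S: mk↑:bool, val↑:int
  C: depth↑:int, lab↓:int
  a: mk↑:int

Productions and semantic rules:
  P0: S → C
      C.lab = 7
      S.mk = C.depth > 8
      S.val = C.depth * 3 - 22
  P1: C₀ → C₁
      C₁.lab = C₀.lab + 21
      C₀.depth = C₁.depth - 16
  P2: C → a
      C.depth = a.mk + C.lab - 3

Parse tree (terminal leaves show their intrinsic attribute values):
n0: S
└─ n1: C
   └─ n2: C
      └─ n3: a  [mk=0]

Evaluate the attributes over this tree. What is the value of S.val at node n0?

5

1. n1.lab = 7  [7]
2. n2.lab = 28  [C₀.lab + 21]
3. n3.mk = 0  [terminal]
4. n2.depth = 25  [a.mk + C.lab - 3]
5. n1.depth = 9  [C₁.depth - 16]
6. n0.mk = true  [C.depth > 8]
7. n0.val = 5  [C.depth * 3 - 22]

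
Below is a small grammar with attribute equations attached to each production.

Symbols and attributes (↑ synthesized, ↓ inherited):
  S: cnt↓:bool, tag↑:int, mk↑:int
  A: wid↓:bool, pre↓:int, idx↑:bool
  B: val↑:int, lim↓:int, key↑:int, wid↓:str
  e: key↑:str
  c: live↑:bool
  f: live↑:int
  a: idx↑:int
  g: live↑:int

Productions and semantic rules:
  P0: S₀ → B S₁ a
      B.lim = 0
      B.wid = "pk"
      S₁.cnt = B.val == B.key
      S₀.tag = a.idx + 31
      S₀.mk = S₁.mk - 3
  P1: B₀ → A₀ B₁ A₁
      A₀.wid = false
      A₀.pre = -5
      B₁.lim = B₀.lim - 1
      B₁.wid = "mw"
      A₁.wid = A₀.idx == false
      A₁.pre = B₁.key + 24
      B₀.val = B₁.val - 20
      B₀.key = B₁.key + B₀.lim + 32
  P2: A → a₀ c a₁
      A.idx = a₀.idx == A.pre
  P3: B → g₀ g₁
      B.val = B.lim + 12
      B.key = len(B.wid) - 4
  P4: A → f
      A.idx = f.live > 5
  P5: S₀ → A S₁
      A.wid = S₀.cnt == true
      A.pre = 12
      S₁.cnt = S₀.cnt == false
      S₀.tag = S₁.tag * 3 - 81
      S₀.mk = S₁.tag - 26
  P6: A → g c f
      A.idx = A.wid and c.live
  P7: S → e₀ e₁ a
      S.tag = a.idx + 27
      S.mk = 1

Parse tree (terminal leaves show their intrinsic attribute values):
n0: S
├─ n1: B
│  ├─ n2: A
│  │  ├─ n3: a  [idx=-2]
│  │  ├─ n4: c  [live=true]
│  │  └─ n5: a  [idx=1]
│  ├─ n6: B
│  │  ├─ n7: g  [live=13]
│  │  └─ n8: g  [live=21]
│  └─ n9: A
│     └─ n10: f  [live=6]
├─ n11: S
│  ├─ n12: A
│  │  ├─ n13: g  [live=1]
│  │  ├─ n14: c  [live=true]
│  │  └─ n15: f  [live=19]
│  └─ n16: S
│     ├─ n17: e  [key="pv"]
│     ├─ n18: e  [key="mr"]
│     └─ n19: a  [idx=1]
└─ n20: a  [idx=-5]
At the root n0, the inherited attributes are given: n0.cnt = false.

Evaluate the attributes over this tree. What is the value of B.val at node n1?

1. n0.cnt = false  [given at root]
2. n1.lim = 0  [0]
3. n1.wid = "pk"  ["pk"]
4. n2.wid = false  [false]
5. n2.pre = -5  [-5]
6. n3.idx = -2  [terminal]
7. n4.live = true  [terminal]
8. n5.idx = 1  [terminal]
9. n2.idx = false  [a₀.idx == A.pre]
10. n6.lim = -1  [B₀.lim - 1]
11. n6.wid = "mw"  ["mw"]
12. n7.live = 13  [terminal]
13. n8.live = 21  [terminal]
14. n6.val = 11  [B.lim + 12]
15. n6.key = -2  [len(B.wid) - 4]
16. n9.wid = true  [A₀.idx == false]
17. n9.pre = 22  [B₁.key + 24]
18. n10.live = 6  [terminal]
19. n9.idx = true  [f.live > 5]
20. n1.val = -9  [B₁.val - 20]
21. n1.key = 30  [B₁.key + B₀.lim + 32]
22. n11.cnt = false  [B.val == B.key]
23. n12.wid = false  [S₀.cnt == true]
24. n12.pre = 12  [12]
25. n13.live = 1  [terminal]
26. n14.live = true  [terminal]
27. n15.live = 19  [terminal]
28. n12.idx = false  [A.wid and c.live]
29. n16.cnt = true  [S₀.cnt == false]
30. n17.key = "pv"  [terminal]
31. n18.key = "mr"  [terminal]
32. n19.idx = 1  [terminal]
33. n16.tag = 28  [a.idx + 27]
34. n16.mk = 1  [1]
35. n11.tag = 3  [S₁.tag * 3 - 81]
36. n11.mk = 2  [S₁.tag - 26]
37. n20.idx = -5  [terminal]
38. n0.tag = 26  [a.idx + 31]
39. n0.mk = -1  [S₁.mk - 3]

-9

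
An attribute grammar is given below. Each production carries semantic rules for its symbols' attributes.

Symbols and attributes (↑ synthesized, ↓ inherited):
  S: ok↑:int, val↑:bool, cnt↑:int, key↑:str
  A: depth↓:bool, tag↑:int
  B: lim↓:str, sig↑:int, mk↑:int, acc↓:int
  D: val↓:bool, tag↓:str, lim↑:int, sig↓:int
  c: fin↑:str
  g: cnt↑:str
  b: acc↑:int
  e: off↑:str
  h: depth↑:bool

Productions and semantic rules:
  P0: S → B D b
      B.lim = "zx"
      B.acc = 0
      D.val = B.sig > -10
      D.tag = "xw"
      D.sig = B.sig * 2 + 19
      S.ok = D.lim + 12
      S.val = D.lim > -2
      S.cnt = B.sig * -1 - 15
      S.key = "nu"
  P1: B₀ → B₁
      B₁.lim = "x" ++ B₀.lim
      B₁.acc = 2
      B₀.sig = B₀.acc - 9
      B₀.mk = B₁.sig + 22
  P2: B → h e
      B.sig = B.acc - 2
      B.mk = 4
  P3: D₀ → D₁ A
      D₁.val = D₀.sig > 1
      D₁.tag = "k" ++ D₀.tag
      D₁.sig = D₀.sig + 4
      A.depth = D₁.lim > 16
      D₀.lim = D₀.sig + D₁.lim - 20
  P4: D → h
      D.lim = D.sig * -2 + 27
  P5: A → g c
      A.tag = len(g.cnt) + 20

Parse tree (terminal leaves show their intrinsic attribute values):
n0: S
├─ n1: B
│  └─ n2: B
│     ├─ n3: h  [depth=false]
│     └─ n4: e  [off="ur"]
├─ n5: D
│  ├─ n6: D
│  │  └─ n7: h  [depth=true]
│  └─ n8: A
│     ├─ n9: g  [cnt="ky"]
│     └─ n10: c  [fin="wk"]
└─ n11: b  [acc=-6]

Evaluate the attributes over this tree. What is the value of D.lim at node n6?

17

1. n1.lim = "zx"  ["zx"]
2. n1.acc = 0  [0]
3. n2.lim = "xzx"  ["x" ++ B₀.lim]
4. n2.acc = 2  [2]
5. n3.depth = false  [terminal]
6. n4.off = "ur"  [terminal]
7. n2.sig = 0  [B.acc - 2]
8. n2.mk = 4  [4]
9. n1.sig = -9  [B₀.acc - 9]
10. n1.mk = 22  [B₁.sig + 22]
11. n5.val = true  [B.sig > -10]
12. n5.tag = "xw"  ["xw"]
13. n5.sig = 1  [B.sig * 2 + 19]
14. n6.val = false  [D₀.sig > 1]
15. n6.tag = "kxw"  ["k" ++ D₀.tag]
16. n6.sig = 5  [D₀.sig + 4]
17. n7.depth = true  [terminal]
18. n6.lim = 17  [D.sig * -2 + 27]
19. n8.depth = true  [D₁.lim > 16]
20. n9.cnt = "ky"  [terminal]
21. n10.fin = "wk"  [terminal]
22. n8.tag = 22  [len(g.cnt) + 20]
23. n5.lim = -2  [D₀.sig + D₁.lim - 20]
24. n11.acc = -6  [terminal]
25. n0.ok = 10  [D.lim + 12]
26. n0.val = false  [D.lim > -2]
27. n0.cnt = -6  [B.sig * -1 - 15]
28. n0.key = "nu"  ["nu"]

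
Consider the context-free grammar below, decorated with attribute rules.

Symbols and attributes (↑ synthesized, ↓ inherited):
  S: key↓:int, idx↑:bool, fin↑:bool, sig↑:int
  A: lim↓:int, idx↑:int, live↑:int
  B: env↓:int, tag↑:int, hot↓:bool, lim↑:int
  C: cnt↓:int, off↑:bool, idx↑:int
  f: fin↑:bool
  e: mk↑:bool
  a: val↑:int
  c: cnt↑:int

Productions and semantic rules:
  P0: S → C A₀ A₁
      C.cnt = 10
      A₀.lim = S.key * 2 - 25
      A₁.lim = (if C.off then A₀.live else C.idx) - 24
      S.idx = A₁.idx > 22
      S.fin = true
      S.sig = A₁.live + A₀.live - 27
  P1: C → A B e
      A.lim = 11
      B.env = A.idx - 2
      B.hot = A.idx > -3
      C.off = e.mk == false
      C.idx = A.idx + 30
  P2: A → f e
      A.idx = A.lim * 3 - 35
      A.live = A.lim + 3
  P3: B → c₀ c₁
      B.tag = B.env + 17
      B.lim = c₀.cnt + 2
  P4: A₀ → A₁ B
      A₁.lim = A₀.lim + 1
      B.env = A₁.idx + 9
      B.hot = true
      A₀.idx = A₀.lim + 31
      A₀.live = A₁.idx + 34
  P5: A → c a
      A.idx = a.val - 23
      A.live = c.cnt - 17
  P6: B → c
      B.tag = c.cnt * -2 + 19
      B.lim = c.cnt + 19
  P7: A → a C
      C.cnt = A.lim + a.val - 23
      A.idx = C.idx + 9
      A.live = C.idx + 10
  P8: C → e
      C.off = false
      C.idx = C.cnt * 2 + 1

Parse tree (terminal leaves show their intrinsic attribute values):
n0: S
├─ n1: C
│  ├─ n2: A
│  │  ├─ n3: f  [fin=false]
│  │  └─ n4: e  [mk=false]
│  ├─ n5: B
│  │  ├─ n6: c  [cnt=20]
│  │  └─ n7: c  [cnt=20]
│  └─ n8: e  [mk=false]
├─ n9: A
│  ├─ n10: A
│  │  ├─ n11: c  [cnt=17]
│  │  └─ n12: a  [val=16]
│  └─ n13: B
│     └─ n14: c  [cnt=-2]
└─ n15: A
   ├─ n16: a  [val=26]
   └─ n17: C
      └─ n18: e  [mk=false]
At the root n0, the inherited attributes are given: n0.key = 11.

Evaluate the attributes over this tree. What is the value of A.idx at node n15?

1. n0.key = 11  [given at root]
2. n1.cnt = 10  [10]
3. n2.lim = 11  [11]
4. n3.fin = false  [terminal]
5. n4.mk = false  [terminal]
6. n2.idx = -2  [A.lim * 3 - 35]
7. n2.live = 14  [A.lim + 3]
8. n5.env = -4  [A.idx - 2]
9. n5.hot = true  [A.idx > -3]
10. n6.cnt = 20  [terminal]
11. n7.cnt = 20  [terminal]
12. n5.tag = 13  [B.env + 17]
13. n5.lim = 22  [c₀.cnt + 2]
14. n8.mk = false  [terminal]
15. n1.off = true  [e.mk == false]
16. n1.idx = 28  [A.idx + 30]
17. n9.lim = -3  [S.key * 2 - 25]
18. n10.lim = -2  [A₀.lim + 1]
19. n11.cnt = 17  [terminal]
20. n12.val = 16  [terminal]
21. n10.idx = -7  [a.val - 23]
22. n10.live = 0  [c.cnt - 17]
23. n13.env = 2  [A₁.idx + 9]
24. n13.hot = true  [true]
25. n14.cnt = -2  [terminal]
26. n13.tag = 23  [c.cnt * -2 + 19]
27. n13.lim = 17  [c.cnt + 19]
28. n9.idx = 28  [A₀.lim + 31]
29. n9.live = 27  [A₁.idx + 34]
30. n15.lim = 3  [(if C.off then A₀.live else C.idx) - 24]
31. n16.val = 26  [terminal]
32. n17.cnt = 6  [A.lim + a.val - 23]
33. n18.mk = false  [terminal]
34. n17.off = false  [false]
35. n17.idx = 13  [C.cnt * 2 + 1]
36. n15.idx = 22  [C.idx + 9]
37. n15.live = 23  [C.idx + 10]
38. n0.idx = false  [A₁.idx > 22]
39. n0.fin = true  [true]
40. n0.sig = 23  [A₁.live + A₀.live - 27]

22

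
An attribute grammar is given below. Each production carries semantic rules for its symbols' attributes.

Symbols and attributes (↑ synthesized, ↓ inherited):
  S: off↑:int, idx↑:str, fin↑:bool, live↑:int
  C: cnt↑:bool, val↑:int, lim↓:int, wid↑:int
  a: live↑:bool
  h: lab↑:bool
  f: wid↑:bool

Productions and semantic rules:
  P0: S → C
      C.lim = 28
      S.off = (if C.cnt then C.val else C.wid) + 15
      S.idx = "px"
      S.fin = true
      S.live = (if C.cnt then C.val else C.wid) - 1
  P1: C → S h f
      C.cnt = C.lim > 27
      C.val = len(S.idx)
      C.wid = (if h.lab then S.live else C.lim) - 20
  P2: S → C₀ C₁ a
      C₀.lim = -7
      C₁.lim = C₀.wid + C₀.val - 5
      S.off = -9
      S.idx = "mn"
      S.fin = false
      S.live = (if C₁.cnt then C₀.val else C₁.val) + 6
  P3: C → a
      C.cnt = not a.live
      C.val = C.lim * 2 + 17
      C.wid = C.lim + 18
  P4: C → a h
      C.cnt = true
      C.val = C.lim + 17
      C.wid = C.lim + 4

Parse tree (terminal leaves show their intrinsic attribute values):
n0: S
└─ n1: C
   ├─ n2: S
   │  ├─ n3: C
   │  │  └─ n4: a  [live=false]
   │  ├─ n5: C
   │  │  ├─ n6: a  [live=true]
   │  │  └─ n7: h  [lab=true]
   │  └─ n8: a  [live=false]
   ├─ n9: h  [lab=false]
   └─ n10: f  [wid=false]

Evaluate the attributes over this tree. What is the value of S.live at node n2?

9

1. n1.lim = 28  [28]
2. n3.lim = -7  [-7]
3. n4.live = false  [terminal]
4. n3.cnt = true  [not a.live]
5. n3.val = 3  [C.lim * 2 + 17]
6. n3.wid = 11  [C.lim + 18]
7. n5.lim = 9  [C₀.wid + C₀.val - 5]
8. n6.live = true  [terminal]
9. n7.lab = true  [terminal]
10. n5.cnt = true  [true]
11. n5.val = 26  [C.lim + 17]
12. n5.wid = 13  [C.lim + 4]
13. n8.live = false  [terminal]
14. n2.off = -9  [-9]
15. n2.idx = "mn"  ["mn"]
16. n2.fin = false  [false]
17. n2.live = 9  [(if C₁.cnt then C₀.val else C₁.val) + 6]
18. n9.lab = false  [terminal]
19. n10.wid = false  [terminal]
20. n1.cnt = true  [C.lim > 27]
21. n1.val = 2  [len(S.idx)]
22. n1.wid = 8  [(if h.lab then S.live else C.lim) - 20]
23. n0.off = 17  [(if C.cnt then C.val else C.wid) + 15]
24. n0.idx = "px"  ["px"]
25. n0.fin = true  [true]
26. n0.live = 1  [(if C.cnt then C.val else C.wid) - 1]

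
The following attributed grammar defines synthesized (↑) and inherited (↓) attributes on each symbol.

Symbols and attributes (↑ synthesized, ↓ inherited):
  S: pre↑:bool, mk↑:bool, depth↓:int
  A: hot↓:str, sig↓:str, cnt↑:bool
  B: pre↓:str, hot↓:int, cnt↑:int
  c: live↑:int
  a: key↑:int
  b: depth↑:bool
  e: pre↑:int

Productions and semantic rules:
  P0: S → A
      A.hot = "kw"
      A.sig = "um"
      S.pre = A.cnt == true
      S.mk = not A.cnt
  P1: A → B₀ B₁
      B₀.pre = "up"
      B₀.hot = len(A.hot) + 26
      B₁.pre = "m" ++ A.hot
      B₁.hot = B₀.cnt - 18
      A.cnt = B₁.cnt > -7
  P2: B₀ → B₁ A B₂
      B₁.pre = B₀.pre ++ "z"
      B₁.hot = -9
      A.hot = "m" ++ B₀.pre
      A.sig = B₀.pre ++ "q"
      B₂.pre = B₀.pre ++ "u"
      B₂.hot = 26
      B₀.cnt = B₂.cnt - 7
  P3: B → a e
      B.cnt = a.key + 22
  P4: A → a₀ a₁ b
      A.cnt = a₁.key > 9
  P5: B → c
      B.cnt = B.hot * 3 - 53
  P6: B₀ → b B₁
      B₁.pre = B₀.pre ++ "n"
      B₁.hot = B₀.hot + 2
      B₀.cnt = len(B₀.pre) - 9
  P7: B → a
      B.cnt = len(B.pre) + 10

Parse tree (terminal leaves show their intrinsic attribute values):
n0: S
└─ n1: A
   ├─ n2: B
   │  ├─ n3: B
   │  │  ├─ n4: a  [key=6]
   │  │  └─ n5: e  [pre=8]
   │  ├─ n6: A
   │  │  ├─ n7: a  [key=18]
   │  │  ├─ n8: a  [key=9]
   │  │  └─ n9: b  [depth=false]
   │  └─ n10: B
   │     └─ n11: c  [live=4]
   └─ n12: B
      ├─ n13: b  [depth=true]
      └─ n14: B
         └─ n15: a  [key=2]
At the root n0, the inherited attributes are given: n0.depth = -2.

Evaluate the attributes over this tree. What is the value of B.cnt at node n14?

1. n0.depth = -2  [given at root]
2. n1.hot = "kw"  ["kw"]
3. n1.sig = "um"  ["um"]
4. n2.pre = "up"  ["up"]
5. n2.hot = 28  [len(A.hot) + 26]
6. n3.pre = "upz"  [B₀.pre ++ "z"]
7. n3.hot = -9  [-9]
8. n4.key = 6  [terminal]
9. n5.pre = 8  [terminal]
10. n3.cnt = 28  [a.key + 22]
11. n6.hot = "mup"  ["m" ++ B₀.pre]
12. n6.sig = "upq"  [B₀.pre ++ "q"]
13. n7.key = 18  [terminal]
14. n8.key = 9  [terminal]
15. n9.depth = false  [terminal]
16. n6.cnt = false  [a₁.key > 9]
17. n10.pre = "upu"  [B₀.pre ++ "u"]
18. n10.hot = 26  [26]
19. n11.live = 4  [terminal]
20. n10.cnt = 25  [B.hot * 3 - 53]
21. n2.cnt = 18  [B₂.cnt - 7]
22. n12.pre = "mkw"  ["m" ++ A.hot]
23. n12.hot = 0  [B₀.cnt - 18]
24. n13.depth = true  [terminal]
25. n14.pre = "mkwn"  [B₀.pre ++ "n"]
26. n14.hot = 2  [B₀.hot + 2]
27. n15.key = 2  [terminal]
28. n14.cnt = 14  [len(B.pre) + 10]
29. n12.cnt = -6  [len(B₀.pre) - 9]
30. n1.cnt = true  [B₁.cnt > -7]
31. n0.pre = true  [A.cnt == true]
32. n0.mk = false  [not A.cnt]

14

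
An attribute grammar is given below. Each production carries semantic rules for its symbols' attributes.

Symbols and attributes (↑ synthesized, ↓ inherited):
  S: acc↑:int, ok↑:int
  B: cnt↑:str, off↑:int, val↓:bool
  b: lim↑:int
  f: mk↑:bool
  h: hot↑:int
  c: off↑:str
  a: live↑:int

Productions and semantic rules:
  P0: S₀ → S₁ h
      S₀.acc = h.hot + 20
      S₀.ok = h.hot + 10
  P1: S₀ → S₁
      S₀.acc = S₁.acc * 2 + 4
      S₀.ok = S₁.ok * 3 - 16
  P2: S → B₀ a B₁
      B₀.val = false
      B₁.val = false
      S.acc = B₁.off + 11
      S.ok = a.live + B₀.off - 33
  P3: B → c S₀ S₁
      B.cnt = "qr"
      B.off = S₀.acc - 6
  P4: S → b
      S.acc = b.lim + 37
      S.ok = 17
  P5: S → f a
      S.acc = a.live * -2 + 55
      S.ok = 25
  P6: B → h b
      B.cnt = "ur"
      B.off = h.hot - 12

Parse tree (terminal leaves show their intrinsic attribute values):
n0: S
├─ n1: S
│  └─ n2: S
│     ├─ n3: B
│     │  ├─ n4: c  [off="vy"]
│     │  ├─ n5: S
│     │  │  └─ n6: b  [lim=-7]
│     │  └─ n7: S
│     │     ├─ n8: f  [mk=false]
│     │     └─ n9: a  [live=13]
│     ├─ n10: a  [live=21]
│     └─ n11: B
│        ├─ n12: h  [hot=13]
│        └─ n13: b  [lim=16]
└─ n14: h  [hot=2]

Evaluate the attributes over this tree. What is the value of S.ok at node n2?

12

1. n3.val = false  [false]
2. n4.off = "vy"  [terminal]
3. n6.lim = -7  [terminal]
4. n5.acc = 30  [b.lim + 37]
5. n5.ok = 17  [17]
6. n8.mk = false  [terminal]
7. n9.live = 13  [terminal]
8. n7.acc = 29  [a.live * -2 + 55]
9. n7.ok = 25  [25]
10. n3.cnt = "qr"  ["qr"]
11. n3.off = 24  [S₀.acc - 6]
12. n10.live = 21  [terminal]
13. n11.val = false  [false]
14. n12.hot = 13  [terminal]
15. n13.lim = 16  [terminal]
16. n11.cnt = "ur"  ["ur"]
17. n11.off = 1  [h.hot - 12]
18. n2.acc = 12  [B₁.off + 11]
19. n2.ok = 12  [a.live + B₀.off - 33]
20. n1.acc = 28  [S₁.acc * 2 + 4]
21. n1.ok = 20  [S₁.ok * 3 - 16]
22. n14.hot = 2  [terminal]
23. n0.acc = 22  [h.hot + 20]
24. n0.ok = 12  [h.hot + 10]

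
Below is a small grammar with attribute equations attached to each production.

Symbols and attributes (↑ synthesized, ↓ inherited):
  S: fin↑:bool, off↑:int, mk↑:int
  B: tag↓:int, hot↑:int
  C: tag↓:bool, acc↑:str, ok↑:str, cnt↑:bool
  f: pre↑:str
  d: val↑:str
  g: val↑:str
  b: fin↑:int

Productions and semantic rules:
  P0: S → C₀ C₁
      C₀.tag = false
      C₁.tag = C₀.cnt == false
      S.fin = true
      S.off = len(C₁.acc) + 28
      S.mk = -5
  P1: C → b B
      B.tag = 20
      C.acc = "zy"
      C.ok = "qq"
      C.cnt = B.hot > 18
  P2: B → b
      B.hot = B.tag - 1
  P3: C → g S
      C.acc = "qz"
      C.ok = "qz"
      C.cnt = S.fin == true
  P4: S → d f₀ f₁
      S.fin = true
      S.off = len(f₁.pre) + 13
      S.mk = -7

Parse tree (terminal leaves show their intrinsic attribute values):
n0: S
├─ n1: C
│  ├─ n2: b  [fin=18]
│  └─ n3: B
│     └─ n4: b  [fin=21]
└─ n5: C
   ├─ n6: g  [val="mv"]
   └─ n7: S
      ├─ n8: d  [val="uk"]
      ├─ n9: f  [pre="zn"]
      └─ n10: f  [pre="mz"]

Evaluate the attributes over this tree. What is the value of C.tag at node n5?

1. n1.tag = false  [false]
2. n2.fin = 18  [terminal]
3. n3.tag = 20  [20]
4. n4.fin = 21  [terminal]
5. n3.hot = 19  [B.tag - 1]
6. n1.acc = "zy"  ["zy"]
7. n1.ok = "qq"  ["qq"]
8. n1.cnt = true  [B.hot > 18]
9. n5.tag = false  [C₀.cnt == false]
10. n6.val = "mv"  [terminal]
11. n8.val = "uk"  [terminal]
12. n9.pre = "zn"  [terminal]
13. n10.pre = "mz"  [terminal]
14. n7.fin = true  [true]
15. n7.off = 15  [len(f₁.pre) + 13]
16. n7.mk = -7  [-7]
17. n5.acc = "qz"  ["qz"]
18. n5.ok = "qz"  ["qz"]
19. n5.cnt = true  [S.fin == true]
20. n0.fin = true  [true]
21. n0.off = 30  [len(C₁.acc) + 28]
22. n0.mk = -5  [-5]

false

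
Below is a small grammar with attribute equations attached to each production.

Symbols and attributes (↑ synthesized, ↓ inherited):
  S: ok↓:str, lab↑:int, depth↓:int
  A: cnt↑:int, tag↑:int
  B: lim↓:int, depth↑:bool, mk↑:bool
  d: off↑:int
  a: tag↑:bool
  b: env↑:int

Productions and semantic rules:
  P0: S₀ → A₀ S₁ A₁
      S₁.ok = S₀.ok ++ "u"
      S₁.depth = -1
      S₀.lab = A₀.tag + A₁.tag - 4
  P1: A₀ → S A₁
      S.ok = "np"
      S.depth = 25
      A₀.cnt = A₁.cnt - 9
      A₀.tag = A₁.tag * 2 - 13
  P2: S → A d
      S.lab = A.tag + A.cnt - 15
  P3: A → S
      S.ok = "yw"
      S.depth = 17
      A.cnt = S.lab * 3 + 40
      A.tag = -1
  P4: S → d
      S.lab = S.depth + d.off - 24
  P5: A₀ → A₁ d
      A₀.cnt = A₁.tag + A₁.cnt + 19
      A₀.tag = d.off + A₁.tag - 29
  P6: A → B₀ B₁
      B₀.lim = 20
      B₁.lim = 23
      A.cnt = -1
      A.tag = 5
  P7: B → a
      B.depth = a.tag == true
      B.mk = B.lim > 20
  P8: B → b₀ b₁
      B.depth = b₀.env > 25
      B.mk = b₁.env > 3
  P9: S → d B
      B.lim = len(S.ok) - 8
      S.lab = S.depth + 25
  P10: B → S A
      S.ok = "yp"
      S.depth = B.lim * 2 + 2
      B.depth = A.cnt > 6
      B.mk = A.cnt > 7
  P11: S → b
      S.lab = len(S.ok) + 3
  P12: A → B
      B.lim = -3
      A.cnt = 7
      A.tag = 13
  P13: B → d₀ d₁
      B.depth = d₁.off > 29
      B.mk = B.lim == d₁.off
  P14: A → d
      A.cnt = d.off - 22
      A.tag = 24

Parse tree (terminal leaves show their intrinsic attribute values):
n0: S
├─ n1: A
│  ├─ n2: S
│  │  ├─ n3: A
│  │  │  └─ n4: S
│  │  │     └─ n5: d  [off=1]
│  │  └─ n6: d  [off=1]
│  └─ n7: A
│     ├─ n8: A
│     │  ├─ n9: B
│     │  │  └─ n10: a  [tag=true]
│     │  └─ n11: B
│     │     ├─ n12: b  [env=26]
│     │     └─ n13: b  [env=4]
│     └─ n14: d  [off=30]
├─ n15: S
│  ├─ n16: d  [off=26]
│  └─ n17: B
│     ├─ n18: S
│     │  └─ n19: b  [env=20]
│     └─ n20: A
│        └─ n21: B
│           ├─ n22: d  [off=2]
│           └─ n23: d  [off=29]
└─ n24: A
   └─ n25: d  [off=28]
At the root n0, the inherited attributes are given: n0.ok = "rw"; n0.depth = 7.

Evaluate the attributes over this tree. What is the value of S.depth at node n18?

1. n0.ok = "rw"  [given at root]
2. n0.depth = 7  [given at root]
3. n2.ok = "np"  ["np"]
4. n2.depth = 25  [25]
5. n4.ok = "yw"  ["yw"]
6. n4.depth = 17  [17]
7. n5.off = 1  [terminal]
8. n4.lab = -6  [S.depth + d.off - 24]
9. n3.cnt = 22  [S.lab * 3 + 40]
10. n3.tag = -1  [-1]
11. n6.off = 1  [terminal]
12. n2.lab = 6  [A.tag + A.cnt - 15]
13. n9.lim = 20  [20]
14. n10.tag = true  [terminal]
15. n9.depth = true  [a.tag == true]
16. n9.mk = false  [B.lim > 20]
17. n11.lim = 23  [23]
18. n12.env = 26  [terminal]
19. n13.env = 4  [terminal]
20. n11.depth = true  [b₀.env > 25]
21. n11.mk = true  [b₁.env > 3]
22. n8.cnt = -1  [-1]
23. n8.tag = 5  [5]
24. n14.off = 30  [terminal]
25. n7.cnt = 23  [A₁.tag + A₁.cnt + 19]
26. n7.tag = 6  [d.off + A₁.tag - 29]
27. n1.cnt = 14  [A₁.cnt - 9]
28. n1.tag = -1  [A₁.tag * 2 - 13]
29. n15.ok = "rwu"  [S₀.ok ++ "u"]
30. n15.depth = -1  [-1]
31. n16.off = 26  [terminal]
32. n17.lim = -5  [len(S.ok) - 8]
33. n18.ok = "yp"  ["yp"]
34. n18.depth = -8  [B.lim * 2 + 2]
35. n19.env = 20  [terminal]
36. n18.lab = 5  [len(S.ok) + 3]
37. n21.lim = -3  [-3]
38. n22.off = 2  [terminal]
39. n23.off = 29  [terminal]
40. n21.depth = false  [d₁.off > 29]
41. n21.mk = false  [B.lim == d₁.off]
42. n20.cnt = 7  [7]
43. n20.tag = 13  [13]
44. n17.depth = true  [A.cnt > 6]
45. n17.mk = false  [A.cnt > 7]
46. n15.lab = 24  [S.depth + 25]
47. n25.off = 28  [terminal]
48. n24.cnt = 6  [d.off - 22]
49. n24.tag = 24  [24]
50. n0.lab = 19  [A₀.tag + A₁.tag - 4]

-8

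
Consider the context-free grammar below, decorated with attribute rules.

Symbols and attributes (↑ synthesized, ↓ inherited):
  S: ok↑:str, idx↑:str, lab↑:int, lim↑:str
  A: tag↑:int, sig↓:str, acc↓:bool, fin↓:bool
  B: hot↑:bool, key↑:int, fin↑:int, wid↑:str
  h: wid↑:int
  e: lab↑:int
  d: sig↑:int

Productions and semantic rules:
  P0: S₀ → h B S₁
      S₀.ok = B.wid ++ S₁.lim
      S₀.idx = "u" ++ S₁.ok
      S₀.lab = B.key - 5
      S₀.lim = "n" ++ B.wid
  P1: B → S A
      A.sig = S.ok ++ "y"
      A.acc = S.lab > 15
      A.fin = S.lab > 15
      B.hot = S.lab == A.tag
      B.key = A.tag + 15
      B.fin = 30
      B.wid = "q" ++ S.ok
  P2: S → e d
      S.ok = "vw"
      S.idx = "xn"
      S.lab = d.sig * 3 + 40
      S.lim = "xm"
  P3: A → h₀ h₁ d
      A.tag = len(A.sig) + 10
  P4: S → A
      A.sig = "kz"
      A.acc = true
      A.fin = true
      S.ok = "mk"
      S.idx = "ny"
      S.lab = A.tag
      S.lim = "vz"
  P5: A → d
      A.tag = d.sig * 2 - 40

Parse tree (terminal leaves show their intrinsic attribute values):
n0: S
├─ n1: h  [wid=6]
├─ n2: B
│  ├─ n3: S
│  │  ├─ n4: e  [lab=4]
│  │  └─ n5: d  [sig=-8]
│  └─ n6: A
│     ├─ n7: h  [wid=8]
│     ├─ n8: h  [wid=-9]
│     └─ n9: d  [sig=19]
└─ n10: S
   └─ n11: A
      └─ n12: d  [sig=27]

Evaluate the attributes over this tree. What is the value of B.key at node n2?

28

1. n1.wid = 6  [terminal]
2. n4.lab = 4  [terminal]
3. n5.sig = -8  [terminal]
4. n3.ok = "vw"  ["vw"]
5. n3.idx = "xn"  ["xn"]
6. n3.lab = 16  [d.sig * 3 + 40]
7. n3.lim = "xm"  ["xm"]
8. n6.sig = "vwy"  [S.ok ++ "y"]
9. n6.acc = true  [S.lab > 15]
10. n6.fin = true  [S.lab > 15]
11. n7.wid = 8  [terminal]
12. n8.wid = -9  [terminal]
13. n9.sig = 19  [terminal]
14. n6.tag = 13  [len(A.sig) + 10]
15. n2.hot = false  [S.lab == A.tag]
16. n2.key = 28  [A.tag + 15]
17. n2.fin = 30  [30]
18. n2.wid = "qvw"  ["q" ++ S.ok]
19. n11.sig = "kz"  ["kz"]
20. n11.acc = true  [true]
21. n11.fin = true  [true]
22. n12.sig = 27  [terminal]
23. n11.tag = 14  [d.sig * 2 - 40]
24. n10.ok = "mk"  ["mk"]
25. n10.idx = "ny"  ["ny"]
26. n10.lab = 14  [A.tag]
27. n10.lim = "vz"  ["vz"]
28. n0.ok = "qvwvz"  [B.wid ++ S₁.lim]
29. n0.idx = "umk"  ["u" ++ S₁.ok]
30. n0.lab = 23  [B.key - 5]
31. n0.lim = "nqvw"  ["n" ++ B.wid]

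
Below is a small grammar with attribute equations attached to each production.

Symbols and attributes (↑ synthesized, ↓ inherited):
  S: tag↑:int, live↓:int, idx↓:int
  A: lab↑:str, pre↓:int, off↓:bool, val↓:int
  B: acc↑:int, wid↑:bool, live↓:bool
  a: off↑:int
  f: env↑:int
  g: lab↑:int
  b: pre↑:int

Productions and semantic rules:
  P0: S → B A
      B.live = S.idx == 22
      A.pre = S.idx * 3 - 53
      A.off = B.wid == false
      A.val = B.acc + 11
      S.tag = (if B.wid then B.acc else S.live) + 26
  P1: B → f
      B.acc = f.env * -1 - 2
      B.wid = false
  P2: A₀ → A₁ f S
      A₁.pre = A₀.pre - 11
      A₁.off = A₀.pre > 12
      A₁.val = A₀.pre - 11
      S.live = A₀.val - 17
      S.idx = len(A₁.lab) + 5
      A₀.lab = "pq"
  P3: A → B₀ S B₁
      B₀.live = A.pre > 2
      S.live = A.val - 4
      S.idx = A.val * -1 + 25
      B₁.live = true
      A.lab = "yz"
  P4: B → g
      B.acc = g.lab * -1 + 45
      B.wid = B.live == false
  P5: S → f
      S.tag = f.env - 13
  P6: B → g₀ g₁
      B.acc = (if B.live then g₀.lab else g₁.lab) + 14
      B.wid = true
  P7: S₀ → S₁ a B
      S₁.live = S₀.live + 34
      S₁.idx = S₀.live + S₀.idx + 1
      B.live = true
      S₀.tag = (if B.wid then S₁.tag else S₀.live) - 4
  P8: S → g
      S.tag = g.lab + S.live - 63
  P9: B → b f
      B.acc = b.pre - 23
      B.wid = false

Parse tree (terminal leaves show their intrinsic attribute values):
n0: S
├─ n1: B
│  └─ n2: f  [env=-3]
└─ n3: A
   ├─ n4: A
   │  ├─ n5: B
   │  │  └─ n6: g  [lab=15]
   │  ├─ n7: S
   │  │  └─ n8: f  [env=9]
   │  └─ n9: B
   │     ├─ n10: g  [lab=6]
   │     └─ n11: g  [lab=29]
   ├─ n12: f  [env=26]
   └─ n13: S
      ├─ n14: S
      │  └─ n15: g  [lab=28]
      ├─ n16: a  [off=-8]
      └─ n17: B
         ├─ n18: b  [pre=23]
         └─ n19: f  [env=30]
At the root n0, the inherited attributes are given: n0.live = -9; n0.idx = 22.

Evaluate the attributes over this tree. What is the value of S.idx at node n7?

1. n0.live = -9  [given at root]
2. n0.idx = 22  [given at root]
3. n1.live = true  [S.idx == 22]
4. n2.env = -3  [terminal]
5. n1.acc = 1  [f.env * -1 - 2]
6. n1.wid = false  [false]
7. n3.pre = 13  [S.idx * 3 - 53]
8. n3.off = true  [B.wid == false]
9. n3.val = 12  [B.acc + 11]
10. n4.pre = 2  [A₀.pre - 11]
11. n4.off = true  [A₀.pre > 12]
12. n4.val = 2  [A₀.pre - 11]
13. n5.live = false  [A.pre > 2]
14. n6.lab = 15  [terminal]
15. n5.acc = 30  [g.lab * -1 + 45]
16. n5.wid = true  [B.live == false]
17. n7.live = -2  [A.val - 4]
18. n7.idx = 23  [A.val * -1 + 25]
19. n8.env = 9  [terminal]
20. n7.tag = -4  [f.env - 13]
21. n9.live = true  [true]
22. n10.lab = 6  [terminal]
23. n11.lab = 29  [terminal]
24. n9.acc = 20  [(if B.live then g₀.lab else g₁.lab) + 14]
25. n9.wid = true  [true]
26. n4.lab = "yz"  ["yz"]
27. n12.env = 26  [terminal]
28. n13.live = -5  [A₀.val - 17]
29. n13.idx = 7  [len(A₁.lab) + 5]
30. n14.live = 29  [S₀.live + 34]
31. n14.idx = 3  [S₀.live + S₀.idx + 1]
32. n15.lab = 28  [terminal]
33. n14.tag = -6  [g.lab + S.live - 63]
34. n16.off = -8  [terminal]
35. n17.live = true  [true]
36. n18.pre = 23  [terminal]
37. n19.env = 30  [terminal]
38. n17.acc = 0  [b.pre - 23]
39. n17.wid = false  [false]
40. n13.tag = -9  [(if B.wid then S₁.tag else S₀.live) - 4]
41. n3.lab = "pq"  ["pq"]
42. n0.tag = 17  [(if B.wid then B.acc else S.live) + 26]

23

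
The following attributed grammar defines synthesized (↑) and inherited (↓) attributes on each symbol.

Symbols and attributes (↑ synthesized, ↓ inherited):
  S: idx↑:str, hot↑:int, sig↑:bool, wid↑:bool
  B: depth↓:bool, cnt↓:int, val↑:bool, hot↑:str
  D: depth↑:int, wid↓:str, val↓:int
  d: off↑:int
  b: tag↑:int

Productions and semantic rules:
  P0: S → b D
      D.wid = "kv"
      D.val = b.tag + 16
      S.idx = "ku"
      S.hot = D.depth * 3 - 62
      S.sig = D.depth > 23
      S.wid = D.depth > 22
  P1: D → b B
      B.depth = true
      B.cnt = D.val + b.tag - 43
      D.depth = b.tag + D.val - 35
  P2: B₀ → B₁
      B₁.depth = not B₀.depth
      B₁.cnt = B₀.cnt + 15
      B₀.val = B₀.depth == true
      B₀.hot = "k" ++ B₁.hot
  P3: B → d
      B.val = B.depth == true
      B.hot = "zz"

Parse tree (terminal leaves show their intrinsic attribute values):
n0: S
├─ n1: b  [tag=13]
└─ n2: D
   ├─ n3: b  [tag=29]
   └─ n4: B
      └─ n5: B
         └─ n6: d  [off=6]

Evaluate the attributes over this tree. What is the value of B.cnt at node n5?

1. n1.tag = 13  [terminal]
2. n2.wid = "kv"  ["kv"]
3. n2.val = 29  [b.tag + 16]
4. n3.tag = 29  [terminal]
5. n4.depth = true  [true]
6. n4.cnt = 15  [D.val + b.tag - 43]
7. n5.depth = false  [not B₀.depth]
8. n5.cnt = 30  [B₀.cnt + 15]
9. n6.off = 6  [terminal]
10. n5.val = false  [B.depth == true]
11. n5.hot = "zz"  ["zz"]
12. n4.val = true  [B₀.depth == true]
13. n4.hot = "kzz"  ["k" ++ B₁.hot]
14. n2.depth = 23  [b.tag + D.val - 35]
15. n0.idx = "ku"  ["ku"]
16. n0.hot = 7  [D.depth * 3 - 62]
17. n0.sig = false  [D.depth > 23]
18. n0.wid = true  [D.depth > 22]

30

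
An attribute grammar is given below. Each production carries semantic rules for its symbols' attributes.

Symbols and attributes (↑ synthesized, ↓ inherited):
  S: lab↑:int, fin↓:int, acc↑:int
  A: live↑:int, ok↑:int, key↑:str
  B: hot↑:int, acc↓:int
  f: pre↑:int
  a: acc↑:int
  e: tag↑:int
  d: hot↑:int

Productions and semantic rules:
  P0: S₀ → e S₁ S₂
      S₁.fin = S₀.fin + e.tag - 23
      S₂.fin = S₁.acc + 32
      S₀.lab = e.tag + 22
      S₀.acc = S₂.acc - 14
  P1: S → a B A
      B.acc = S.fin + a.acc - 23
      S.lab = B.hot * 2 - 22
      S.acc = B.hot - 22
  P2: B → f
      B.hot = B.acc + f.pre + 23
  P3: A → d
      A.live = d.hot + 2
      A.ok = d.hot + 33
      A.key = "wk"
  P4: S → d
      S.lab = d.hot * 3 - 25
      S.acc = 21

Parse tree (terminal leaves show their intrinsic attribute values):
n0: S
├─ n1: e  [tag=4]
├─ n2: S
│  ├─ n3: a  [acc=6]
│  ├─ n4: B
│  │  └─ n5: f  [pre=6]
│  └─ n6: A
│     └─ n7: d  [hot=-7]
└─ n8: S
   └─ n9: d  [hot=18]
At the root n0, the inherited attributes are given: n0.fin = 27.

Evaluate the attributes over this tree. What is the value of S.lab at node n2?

18

1. n0.fin = 27  [given at root]
2. n1.tag = 4  [terminal]
3. n2.fin = 8  [S₀.fin + e.tag - 23]
4. n3.acc = 6  [terminal]
5. n4.acc = -9  [S.fin + a.acc - 23]
6. n5.pre = 6  [terminal]
7. n4.hot = 20  [B.acc + f.pre + 23]
8. n7.hot = -7  [terminal]
9. n6.live = -5  [d.hot + 2]
10. n6.ok = 26  [d.hot + 33]
11. n6.key = "wk"  ["wk"]
12. n2.lab = 18  [B.hot * 2 - 22]
13. n2.acc = -2  [B.hot - 22]
14. n8.fin = 30  [S₁.acc + 32]
15. n9.hot = 18  [terminal]
16. n8.lab = 29  [d.hot * 3 - 25]
17. n8.acc = 21  [21]
18. n0.lab = 26  [e.tag + 22]
19. n0.acc = 7  [S₂.acc - 14]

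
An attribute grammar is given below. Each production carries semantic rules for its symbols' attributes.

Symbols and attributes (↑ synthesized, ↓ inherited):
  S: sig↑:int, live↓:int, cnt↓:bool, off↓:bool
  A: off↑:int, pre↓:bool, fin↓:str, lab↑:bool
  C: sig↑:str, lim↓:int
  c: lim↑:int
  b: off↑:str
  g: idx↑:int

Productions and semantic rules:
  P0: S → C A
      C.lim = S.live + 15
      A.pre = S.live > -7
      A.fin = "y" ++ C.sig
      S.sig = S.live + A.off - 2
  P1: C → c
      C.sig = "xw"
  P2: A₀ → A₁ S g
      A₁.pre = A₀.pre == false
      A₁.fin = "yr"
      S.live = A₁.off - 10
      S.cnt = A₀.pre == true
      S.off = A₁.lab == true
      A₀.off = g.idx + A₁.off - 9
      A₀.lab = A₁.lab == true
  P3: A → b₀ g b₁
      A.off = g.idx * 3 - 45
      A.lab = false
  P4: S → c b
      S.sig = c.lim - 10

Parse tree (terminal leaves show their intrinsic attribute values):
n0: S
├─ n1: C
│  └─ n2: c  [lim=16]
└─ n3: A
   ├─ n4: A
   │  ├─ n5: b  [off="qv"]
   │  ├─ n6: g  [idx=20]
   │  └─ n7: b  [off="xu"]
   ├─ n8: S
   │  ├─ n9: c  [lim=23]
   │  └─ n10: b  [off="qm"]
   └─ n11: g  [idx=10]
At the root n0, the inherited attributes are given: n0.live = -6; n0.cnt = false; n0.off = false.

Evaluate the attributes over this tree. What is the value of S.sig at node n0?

1. n0.live = -6  [given at root]
2. n0.cnt = false  [given at root]
3. n0.off = false  [given at root]
4. n1.lim = 9  [S.live + 15]
5. n2.lim = 16  [terminal]
6. n1.sig = "xw"  ["xw"]
7. n3.pre = true  [S.live > -7]
8. n3.fin = "yxw"  ["y" ++ C.sig]
9. n4.pre = false  [A₀.pre == false]
10. n4.fin = "yr"  ["yr"]
11. n5.off = "qv"  [terminal]
12. n6.idx = 20  [terminal]
13. n7.off = "xu"  [terminal]
14. n4.off = 15  [g.idx * 3 - 45]
15. n4.lab = false  [false]
16. n8.live = 5  [A₁.off - 10]
17. n8.cnt = true  [A₀.pre == true]
18. n8.off = false  [A₁.lab == true]
19. n9.lim = 23  [terminal]
20. n10.off = "qm"  [terminal]
21. n8.sig = 13  [c.lim - 10]
22. n11.idx = 10  [terminal]
23. n3.off = 16  [g.idx + A₁.off - 9]
24. n3.lab = false  [A₁.lab == true]
25. n0.sig = 8  [S.live + A.off - 2]

8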